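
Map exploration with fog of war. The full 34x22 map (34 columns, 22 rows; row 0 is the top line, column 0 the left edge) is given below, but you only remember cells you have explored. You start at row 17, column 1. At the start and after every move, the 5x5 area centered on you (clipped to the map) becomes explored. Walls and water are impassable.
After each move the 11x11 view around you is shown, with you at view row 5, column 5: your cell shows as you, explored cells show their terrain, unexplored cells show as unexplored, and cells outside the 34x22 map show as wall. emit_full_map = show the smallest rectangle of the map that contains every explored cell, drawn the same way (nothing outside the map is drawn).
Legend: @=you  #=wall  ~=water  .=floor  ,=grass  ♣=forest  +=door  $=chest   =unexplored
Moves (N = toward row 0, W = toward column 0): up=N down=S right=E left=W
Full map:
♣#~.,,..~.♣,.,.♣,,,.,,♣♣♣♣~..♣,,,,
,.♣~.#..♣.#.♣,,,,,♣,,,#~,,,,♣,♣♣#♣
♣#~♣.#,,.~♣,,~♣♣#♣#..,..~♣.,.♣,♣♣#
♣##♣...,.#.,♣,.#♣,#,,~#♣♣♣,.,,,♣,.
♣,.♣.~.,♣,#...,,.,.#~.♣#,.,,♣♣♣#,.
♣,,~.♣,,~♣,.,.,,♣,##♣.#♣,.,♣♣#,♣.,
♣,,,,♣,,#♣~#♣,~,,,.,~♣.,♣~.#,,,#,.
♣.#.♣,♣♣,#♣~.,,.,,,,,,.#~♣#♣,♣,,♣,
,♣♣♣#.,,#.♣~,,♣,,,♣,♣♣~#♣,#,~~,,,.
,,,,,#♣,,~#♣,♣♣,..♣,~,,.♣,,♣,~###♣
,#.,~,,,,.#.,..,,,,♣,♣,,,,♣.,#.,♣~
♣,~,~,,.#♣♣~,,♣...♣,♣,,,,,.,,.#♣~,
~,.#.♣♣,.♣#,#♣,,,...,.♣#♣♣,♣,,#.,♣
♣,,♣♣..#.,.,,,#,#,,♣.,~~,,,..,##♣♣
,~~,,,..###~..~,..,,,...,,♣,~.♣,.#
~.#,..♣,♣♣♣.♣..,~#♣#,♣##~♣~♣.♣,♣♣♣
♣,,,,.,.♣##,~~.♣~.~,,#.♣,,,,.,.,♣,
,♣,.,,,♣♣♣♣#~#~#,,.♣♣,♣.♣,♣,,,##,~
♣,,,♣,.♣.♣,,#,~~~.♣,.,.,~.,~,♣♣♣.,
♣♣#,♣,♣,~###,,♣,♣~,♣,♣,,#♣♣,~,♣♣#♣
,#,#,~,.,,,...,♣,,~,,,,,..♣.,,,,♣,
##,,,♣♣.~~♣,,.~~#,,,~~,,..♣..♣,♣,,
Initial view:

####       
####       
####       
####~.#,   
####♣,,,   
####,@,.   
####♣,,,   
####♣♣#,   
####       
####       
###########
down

####       
####       
####~.#,   
####♣,,,   
####,♣,.   
####♣@,,   
####♣♣#,   
####,#,#   
####       
###########
###########

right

###        
###        
###~.#,    
###♣,,,,   
###,♣,.,   
###♣,@,♣   
###♣♣#,♣   
###,#,#,   
###        
###########
###########

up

###        
###        
###        
###~.#,.   
###♣,,,,   
###,♣@.,   
###♣,,,♣   
###♣♣#,♣   
###,#,#,   
###        
###########

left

####       
####       
####       
####~.#,.  
####♣,,,,  
####,@,.,  
####♣,,,♣  
####♣♣#,♣  
####,#,#,  
####       
###########

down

####       
####       
####~.#,.  
####♣,,,,  
####,♣,.,  
####♣@,,♣  
####♣♣#,♣  
####,#,#,  
####       
###########
###########

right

###        
###        
###~.#,.   
###♣,,,,   
###,♣,.,   
###♣,@,♣   
###♣♣#,♣   
###,#,#,   
###        
###########
###########

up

###        
###        
###        
###~.#,.   
###♣,,,,   
###,♣@.,   
###♣,,,♣   
###♣♣#,♣   
###,#,#,   
###        
###########

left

####       
####       
####       
####~.#,.  
####♣,,,,  
####,@,.,  
####♣,,,♣  
####♣♣#,♣  
####,#,#,  
####       
###########

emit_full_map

~.#,.
♣,,,,
,@,.,
♣,,,♣
♣♣#,♣
,#,#,

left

#####      
#####      
#####      
#####~.#,. 
#####♣,,,, 
#####@♣,., 
#####♣,,,♣ 
#####♣♣#,♣ 
#####,#,#, 
#####      
###########


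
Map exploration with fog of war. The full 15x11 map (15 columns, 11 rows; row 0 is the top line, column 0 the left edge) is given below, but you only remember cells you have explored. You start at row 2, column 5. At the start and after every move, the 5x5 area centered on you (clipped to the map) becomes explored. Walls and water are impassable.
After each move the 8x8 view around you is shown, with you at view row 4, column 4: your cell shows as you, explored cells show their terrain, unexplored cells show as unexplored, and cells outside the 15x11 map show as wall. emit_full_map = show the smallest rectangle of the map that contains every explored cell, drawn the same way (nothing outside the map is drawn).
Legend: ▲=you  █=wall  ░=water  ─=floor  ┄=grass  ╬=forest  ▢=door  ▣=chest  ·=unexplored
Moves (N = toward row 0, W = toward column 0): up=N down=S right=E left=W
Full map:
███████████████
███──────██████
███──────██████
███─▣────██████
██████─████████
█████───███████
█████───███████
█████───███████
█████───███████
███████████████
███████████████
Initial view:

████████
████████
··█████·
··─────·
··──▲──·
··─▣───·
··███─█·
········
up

████████
████████
████████
··█████·
··──▲──·
··─────·
··─▣───·
··███─█·

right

████████
████████
████████
·██████·
·───▲──·
·──────·
·─▣────·
·███─█··

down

████████
████████
·██████·
·──────·
·───▲──·
·─▣────·
·███─██·
········

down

████████
·██████·
·──────·
·──────·
·─▣─▲──·
·███─██·
··█───█·
········

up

████████
████████
·██████·
·──────·
·───▲──·
·─▣────·
·███─██·
··█───█·

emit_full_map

██████
──────
───▲──
─▣────
███─██
·█───█

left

████████
████████
··██████
··──────
··──▲───
··─▣────
··███─██
···█───█

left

████████
████████
··██████
··█─────
··█─▲───
··█─▣───
··████─█
····█───

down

████████
··██████
··█─────
··█─────
··█─▲───
··████─█
··███───
········

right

████████
·███████
·█──────
·█──────
·█─▣▲───
·████─██
·███───█
········

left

████████
··██████
··█─────
··█─────
··█─▲───
··████─█
··███───
········

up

████████
████████
··██████
··█─────
··█─▲───
··█─▣───
··████─█
··███───

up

████████
████████
████████
··██████
··█─▲───
··█─────
··█─▣───
··████─█

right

████████
████████
████████
·███████
·█──▲───
·█──────
·█─▣────
·████─██

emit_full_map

███████
█──▲───
█──────
█─▣────
████─██
███───█

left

████████
████████
████████
··██████
··█─▲───
··█─────
··█─▣───
··████─█

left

████████
████████
████████
█·██████
█·██▲───
█·██────
█·██─▣──
█··████─

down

████████
████████
█·██████
█·██────
█·██▲───
█·██─▣──
█·█████─
█··███──

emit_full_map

████████
██──────
██▲─────
██─▣────
█████─██
·███───█


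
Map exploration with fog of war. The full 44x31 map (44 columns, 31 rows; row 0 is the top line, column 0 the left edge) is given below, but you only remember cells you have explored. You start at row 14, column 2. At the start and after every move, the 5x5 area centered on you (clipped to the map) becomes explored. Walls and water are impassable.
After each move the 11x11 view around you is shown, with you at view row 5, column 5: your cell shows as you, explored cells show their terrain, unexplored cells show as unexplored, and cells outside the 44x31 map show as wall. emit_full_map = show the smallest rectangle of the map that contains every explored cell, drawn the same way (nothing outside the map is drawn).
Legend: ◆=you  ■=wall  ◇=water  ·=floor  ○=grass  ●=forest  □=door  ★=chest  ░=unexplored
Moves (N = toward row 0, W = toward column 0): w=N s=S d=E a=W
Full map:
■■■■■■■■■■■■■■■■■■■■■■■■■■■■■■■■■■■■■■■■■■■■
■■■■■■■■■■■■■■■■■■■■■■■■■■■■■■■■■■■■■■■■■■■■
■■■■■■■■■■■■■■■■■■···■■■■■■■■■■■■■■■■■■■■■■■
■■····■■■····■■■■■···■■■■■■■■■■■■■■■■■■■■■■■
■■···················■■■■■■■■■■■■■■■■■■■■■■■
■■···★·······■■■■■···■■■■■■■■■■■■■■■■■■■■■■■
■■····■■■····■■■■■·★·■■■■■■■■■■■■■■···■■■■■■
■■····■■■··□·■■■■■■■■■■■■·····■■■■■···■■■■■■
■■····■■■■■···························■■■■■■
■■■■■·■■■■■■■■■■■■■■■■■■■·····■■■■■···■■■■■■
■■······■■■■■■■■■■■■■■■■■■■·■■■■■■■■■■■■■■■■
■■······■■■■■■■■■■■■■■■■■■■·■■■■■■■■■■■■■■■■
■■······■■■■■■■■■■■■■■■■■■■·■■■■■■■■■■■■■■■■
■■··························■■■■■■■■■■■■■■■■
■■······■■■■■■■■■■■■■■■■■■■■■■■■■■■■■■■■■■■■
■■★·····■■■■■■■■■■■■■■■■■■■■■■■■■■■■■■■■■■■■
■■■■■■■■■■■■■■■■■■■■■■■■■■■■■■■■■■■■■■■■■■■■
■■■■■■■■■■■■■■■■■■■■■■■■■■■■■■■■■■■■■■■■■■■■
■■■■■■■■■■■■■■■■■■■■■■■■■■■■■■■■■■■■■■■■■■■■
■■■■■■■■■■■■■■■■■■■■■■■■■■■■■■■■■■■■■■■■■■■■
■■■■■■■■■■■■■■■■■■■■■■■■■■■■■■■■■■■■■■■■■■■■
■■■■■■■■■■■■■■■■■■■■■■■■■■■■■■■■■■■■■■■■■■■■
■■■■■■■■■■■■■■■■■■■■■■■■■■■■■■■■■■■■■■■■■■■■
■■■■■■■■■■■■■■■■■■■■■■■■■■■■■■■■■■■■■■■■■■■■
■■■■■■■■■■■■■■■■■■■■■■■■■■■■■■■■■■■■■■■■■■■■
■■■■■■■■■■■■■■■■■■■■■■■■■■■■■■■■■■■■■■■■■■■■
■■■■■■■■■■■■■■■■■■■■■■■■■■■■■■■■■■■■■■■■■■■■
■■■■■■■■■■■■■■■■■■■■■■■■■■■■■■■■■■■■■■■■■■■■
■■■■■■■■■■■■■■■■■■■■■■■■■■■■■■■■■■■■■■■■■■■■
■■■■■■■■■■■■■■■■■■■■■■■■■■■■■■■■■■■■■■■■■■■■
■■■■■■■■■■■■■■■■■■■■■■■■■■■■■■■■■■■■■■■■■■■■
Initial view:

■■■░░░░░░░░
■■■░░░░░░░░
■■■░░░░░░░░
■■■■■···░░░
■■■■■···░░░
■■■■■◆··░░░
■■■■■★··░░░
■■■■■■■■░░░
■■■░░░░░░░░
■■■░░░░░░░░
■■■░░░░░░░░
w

■■■░░░░░░░░
■■■░░░░░░░░
■■■░░░░░░░░
■■■■■···░░░
■■■■■···░░░
■■■■■◆··░░░
■■■■■···░░░
■■■■■★··░░░
■■■■■■■■░░░
■■■░░░░░░░░
■■■░░░░░░░░

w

■■■░░░░░░░░
■■■░░░░░░░░
■■■░░░░░░░░
■■■■■···░░░
■■■■■···░░░
■■■■■◆··░░░
■■■■■···░░░
■■■■■···░░░
■■■■■★··░░░
■■■■■■■■░░░
■■■░░░░░░░░

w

■■■░░░░░░░░
■■■░░░░░░░░
■■■░░░░░░░░
■■■■■■■■░░░
■■■■■···░░░
■■■■■◆··░░░
■■■■■···░░░
■■■■■···░░░
■■■■■···░░░
■■■■■★··░░░
■■■■■■■■░░░

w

■■■░░░░░░░░
■■■░░░░░░░░
■■■░░░░░░░░
■■■■■···░░░
■■■■■■■■░░░
■■■■■◆··░░░
■■■■■···░░░
■■■■■···░░░
■■■■■···░░░
■■■■■···░░░
■■■■■★··░░░

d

■■░░░░░░░░░
■■░░░░░░░░░
■■░░░░░░░░░
■■■■····░░░
■■■■■■■·░░░
■■■■·◆··░░░
■■■■····░░░
■■■■····░░░
■■■■···░░░░
■■■■···░░░░
■■■■★··░░░░

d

■░░░░░░░░░░
■░░░░░░░░░░
■░░░░░░░░░░
■■■····■░░░
■■■■■■·■░░░
■■■··◆··░░░
■■■·····░░░
■■■·····░░░
■■■···░░░░░
■■■···░░░░░
■■■★··░░░░░

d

░░░░░░░░░░░
░░░░░░░░░░░
░░░░░░░░░░░
■■····■■░░░
■■■■■·■■░░░
■■···◆··░░░
■■······░░░
■■······░░░
■■···░░░░░░
■■···░░░░░░
■■★··░░░░░░

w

░░░░░░░░░░░
░░░░░░░░░░░
░░░░░░░░░░░
░░░···■■░░░
■■····■■░░░
■■■■■◆■■░░░
■■······░░░
■■······░░░
■■······░░░
■■···░░░░░░
■■···░░░░░░

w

░░░░░░░░░░░
░░░░░░░░░░░
░░░░░░░░░░░
░░░···■■░░░
░░░···■■░░░
■■···◆■■░░░
■■■■■·■■░░░
■■······░░░
■■······░░░
■■······░░░
■■···░░░░░░

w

░░░░░░░░░░░
░░░░░░░░░░░
░░░░░░░░░░░
░░░··★··░░░
░░░···■■░░░
░░░··◆■■░░░
■■····■■░░░
■■■■■·■■░░░
■■······░░░
■■······░░░
■■······░░░

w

░░░░░░░░░░░
░░░░░░░░░░░
░░░░░░░░░░░
░░░·····░░░
░░░··★··░░░
░░░··◆■■░░░
░░░···■■░░░
■■····■■░░░
■■■■■·■■░░░
■■······░░░
■■······░░░

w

░░░░░░░░░░░
░░░░░░░░░░░
░░░░░░░░░░░
░░░···■■░░░
░░░·····░░░
░░░··◆··░░░
░░░···■■░░░
░░░···■■░░░
■■····■■░░░
■■■■■·■■░░░
■■······░░░

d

░░░░░░░░░░░
░░░░░░░░░░░
░░░░░░░░░░░
░░···■■■░░░
░░······░░░
░░··★◆··░░░
░░···■■■░░░
░░···■■■░░░
■····■■░░░░
■■■■·■■░░░░
■······░░░░

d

░░░░░░░░░░░
░░░░░░░░░░░
░░░░░░░░░░░
░···■■■·░░░
░·······░░░
░··★·◆··░░░
░···■■■·░░░
░···■■■·░░░
····■■░░░░░
■■■·■■░░░░░
······░░░░░

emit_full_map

░░░···■■■·
░░░·······
░░░··★·◆··
░░░···■■■·
░░░···■■■·
■■····■■░░
■■■■■·■■░░
■■······░░
■■······░░
■■······░░
■■···░░░░░
■■···░░░░░
■■★··░░░░░
■■■■■░░░░░

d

░░░░░░░░░░░
░░░░░░░░░░░
░░░░░░░░░░░
···■■■··░░░
········░░░
··★··◆··░░░
···■■■··░░░
···■■■··░░░
···■■░░░░░░
■■·■■░░░░░░
·····░░░░░░

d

░░░░░░░░░░░
░░░░░░░░░░░
░░░░░░░░░░░
··■■■···░░░
········░░░
·★···◆··░░░
··■■■···░░░
··■■■··□░░░
··■■░░░░░░░
■·■■░░░░░░░
····░░░░░░░

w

■■■■■■■■■■■
░░░░░░░░░░░
░░░░░░░░░░░
░░░■■■■■░░░
··■■■···░░░
·····◆··░░░
·★······░░░
··■■■···░░░
··■■■··□░░░
··■■░░░░░░░
■·■■░░░░░░░

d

■■■■■■■■■■■
░░░░░░░░░░░
░░░░░░░░░░░
░░■■■■■■░░░
·■■■····░░░
·····◆··░░░
★·······░░░
·■■■····░░░
·■■■··□░░░░
·■■░░░░░░░░
·■■░░░░░░░░

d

■■■■■■■■■■■
░░░░░░░░░░░
░░░░░░░░░░░
░■■■■■■■░░░
■■■····■░░░
·····◆··░░░
·······■░░░
■■■····■░░░
■■■··□░░░░░
■■░░░░░░░░░
■■░░░░░░░░░

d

■■■■■■■■■■■
░░░░░░░░░░░
░░░░░░░░░░░
■■■■■■■■░░░
■■····■■░░░
·····◆··░░░
······■■░░░
■■····■■░░░
■■··□░░░░░░
■░░░░░░░░░░
■░░░░░░░░░░

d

■■■■■■■■■■■
░░░░░░░░░░░
░░░░░░░░░░░
■■■■■■■■░░░
■····■■■░░░
·····◆··░░░
·····■■■░░░
■····■■■░░░
■··□░░░░░░░
░░░░░░░░░░░
░░░░░░░░░░░

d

■■■■■■■■■■■
░░░░░░░░░░░
░░░░░░░░░░░
■■■■■■■■░░░
····■■■■░░░
·····◆··░░░
····■■■■░░░
····■■■■░░░
··□░░░░░░░░
░░░░░░░░░░░
░░░░░░░░░░░

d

■■■■■■■■■■■
░░░░░░░░░░░
░░░░░░░░░░░
■■■■■■■■░░░
···■■■■■░░░
·····◆··░░░
···■■■■■░░░
···■■■■■░░░
·□░░░░░░░░░
░░░░░░░░░░░
░░░░░░░░░░░

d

■■■■■■■■■■■
░░░░░░░░░░░
░░░░░░░░░░░
■■■■■■■·░░░
··■■■■■·░░░
·····◆··░░░
··■■■■■·░░░
··■■■■■·░░░
□░░░░░░░░░░
░░░░░░░░░░░
░░░░░░░░░░░

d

■■■■■■■■■■■
░░░░░░░░░░░
░░░░░░░░░░░
■■■■■■··░░░
·■■■■■··░░░
·····◆··░░░
·■■■■■··░░░
·■■■■■·★░░░
░░░░░░░░░░░
░░░░░░░░░░░
░░░░░░░░░░░

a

■■■■■■■■■■■
░░░░░░░░░░░
░░░░░░░░░░░
■■■■■■■··░░
··■■■■■··░░
·····◆···░░
··■■■■■··░░
··■■■■■·★░░
□░░░░░░░░░░
░░░░░░░░░░░
░░░░░░░░░░░

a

■■■■■■■■■■■
░░░░░░░░░░░
░░░░░░░░░░░
■■■■■■■■··░
···■■■■■··░
·····◆····░
···■■■■■··░
···■■■■■·★░
·□░░░░░░░░░
░░░░░░░░░░░
░░░░░░░░░░░

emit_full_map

░░░░░░░■■■■■■■■■■■··
░░░···■■■····■■■■■··
░░░············◆····
░░░··★·······■■■■■··
░░░···■■■····■■■■■·★
░░░···■■■··□░░░░░░░░
■■····■■░░░░░░░░░░░░
■■■■■·■■░░░░░░░░░░░░
■■······░░░░░░░░░░░░
■■······░░░░░░░░░░░░
■■······░░░░░░░░░░░░
■■···░░░░░░░░░░░░░░░
■■···░░░░░░░░░░░░░░░
■■★··░░░░░░░░░░░░░░░
■■■■■░░░░░░░░░░░░░░░


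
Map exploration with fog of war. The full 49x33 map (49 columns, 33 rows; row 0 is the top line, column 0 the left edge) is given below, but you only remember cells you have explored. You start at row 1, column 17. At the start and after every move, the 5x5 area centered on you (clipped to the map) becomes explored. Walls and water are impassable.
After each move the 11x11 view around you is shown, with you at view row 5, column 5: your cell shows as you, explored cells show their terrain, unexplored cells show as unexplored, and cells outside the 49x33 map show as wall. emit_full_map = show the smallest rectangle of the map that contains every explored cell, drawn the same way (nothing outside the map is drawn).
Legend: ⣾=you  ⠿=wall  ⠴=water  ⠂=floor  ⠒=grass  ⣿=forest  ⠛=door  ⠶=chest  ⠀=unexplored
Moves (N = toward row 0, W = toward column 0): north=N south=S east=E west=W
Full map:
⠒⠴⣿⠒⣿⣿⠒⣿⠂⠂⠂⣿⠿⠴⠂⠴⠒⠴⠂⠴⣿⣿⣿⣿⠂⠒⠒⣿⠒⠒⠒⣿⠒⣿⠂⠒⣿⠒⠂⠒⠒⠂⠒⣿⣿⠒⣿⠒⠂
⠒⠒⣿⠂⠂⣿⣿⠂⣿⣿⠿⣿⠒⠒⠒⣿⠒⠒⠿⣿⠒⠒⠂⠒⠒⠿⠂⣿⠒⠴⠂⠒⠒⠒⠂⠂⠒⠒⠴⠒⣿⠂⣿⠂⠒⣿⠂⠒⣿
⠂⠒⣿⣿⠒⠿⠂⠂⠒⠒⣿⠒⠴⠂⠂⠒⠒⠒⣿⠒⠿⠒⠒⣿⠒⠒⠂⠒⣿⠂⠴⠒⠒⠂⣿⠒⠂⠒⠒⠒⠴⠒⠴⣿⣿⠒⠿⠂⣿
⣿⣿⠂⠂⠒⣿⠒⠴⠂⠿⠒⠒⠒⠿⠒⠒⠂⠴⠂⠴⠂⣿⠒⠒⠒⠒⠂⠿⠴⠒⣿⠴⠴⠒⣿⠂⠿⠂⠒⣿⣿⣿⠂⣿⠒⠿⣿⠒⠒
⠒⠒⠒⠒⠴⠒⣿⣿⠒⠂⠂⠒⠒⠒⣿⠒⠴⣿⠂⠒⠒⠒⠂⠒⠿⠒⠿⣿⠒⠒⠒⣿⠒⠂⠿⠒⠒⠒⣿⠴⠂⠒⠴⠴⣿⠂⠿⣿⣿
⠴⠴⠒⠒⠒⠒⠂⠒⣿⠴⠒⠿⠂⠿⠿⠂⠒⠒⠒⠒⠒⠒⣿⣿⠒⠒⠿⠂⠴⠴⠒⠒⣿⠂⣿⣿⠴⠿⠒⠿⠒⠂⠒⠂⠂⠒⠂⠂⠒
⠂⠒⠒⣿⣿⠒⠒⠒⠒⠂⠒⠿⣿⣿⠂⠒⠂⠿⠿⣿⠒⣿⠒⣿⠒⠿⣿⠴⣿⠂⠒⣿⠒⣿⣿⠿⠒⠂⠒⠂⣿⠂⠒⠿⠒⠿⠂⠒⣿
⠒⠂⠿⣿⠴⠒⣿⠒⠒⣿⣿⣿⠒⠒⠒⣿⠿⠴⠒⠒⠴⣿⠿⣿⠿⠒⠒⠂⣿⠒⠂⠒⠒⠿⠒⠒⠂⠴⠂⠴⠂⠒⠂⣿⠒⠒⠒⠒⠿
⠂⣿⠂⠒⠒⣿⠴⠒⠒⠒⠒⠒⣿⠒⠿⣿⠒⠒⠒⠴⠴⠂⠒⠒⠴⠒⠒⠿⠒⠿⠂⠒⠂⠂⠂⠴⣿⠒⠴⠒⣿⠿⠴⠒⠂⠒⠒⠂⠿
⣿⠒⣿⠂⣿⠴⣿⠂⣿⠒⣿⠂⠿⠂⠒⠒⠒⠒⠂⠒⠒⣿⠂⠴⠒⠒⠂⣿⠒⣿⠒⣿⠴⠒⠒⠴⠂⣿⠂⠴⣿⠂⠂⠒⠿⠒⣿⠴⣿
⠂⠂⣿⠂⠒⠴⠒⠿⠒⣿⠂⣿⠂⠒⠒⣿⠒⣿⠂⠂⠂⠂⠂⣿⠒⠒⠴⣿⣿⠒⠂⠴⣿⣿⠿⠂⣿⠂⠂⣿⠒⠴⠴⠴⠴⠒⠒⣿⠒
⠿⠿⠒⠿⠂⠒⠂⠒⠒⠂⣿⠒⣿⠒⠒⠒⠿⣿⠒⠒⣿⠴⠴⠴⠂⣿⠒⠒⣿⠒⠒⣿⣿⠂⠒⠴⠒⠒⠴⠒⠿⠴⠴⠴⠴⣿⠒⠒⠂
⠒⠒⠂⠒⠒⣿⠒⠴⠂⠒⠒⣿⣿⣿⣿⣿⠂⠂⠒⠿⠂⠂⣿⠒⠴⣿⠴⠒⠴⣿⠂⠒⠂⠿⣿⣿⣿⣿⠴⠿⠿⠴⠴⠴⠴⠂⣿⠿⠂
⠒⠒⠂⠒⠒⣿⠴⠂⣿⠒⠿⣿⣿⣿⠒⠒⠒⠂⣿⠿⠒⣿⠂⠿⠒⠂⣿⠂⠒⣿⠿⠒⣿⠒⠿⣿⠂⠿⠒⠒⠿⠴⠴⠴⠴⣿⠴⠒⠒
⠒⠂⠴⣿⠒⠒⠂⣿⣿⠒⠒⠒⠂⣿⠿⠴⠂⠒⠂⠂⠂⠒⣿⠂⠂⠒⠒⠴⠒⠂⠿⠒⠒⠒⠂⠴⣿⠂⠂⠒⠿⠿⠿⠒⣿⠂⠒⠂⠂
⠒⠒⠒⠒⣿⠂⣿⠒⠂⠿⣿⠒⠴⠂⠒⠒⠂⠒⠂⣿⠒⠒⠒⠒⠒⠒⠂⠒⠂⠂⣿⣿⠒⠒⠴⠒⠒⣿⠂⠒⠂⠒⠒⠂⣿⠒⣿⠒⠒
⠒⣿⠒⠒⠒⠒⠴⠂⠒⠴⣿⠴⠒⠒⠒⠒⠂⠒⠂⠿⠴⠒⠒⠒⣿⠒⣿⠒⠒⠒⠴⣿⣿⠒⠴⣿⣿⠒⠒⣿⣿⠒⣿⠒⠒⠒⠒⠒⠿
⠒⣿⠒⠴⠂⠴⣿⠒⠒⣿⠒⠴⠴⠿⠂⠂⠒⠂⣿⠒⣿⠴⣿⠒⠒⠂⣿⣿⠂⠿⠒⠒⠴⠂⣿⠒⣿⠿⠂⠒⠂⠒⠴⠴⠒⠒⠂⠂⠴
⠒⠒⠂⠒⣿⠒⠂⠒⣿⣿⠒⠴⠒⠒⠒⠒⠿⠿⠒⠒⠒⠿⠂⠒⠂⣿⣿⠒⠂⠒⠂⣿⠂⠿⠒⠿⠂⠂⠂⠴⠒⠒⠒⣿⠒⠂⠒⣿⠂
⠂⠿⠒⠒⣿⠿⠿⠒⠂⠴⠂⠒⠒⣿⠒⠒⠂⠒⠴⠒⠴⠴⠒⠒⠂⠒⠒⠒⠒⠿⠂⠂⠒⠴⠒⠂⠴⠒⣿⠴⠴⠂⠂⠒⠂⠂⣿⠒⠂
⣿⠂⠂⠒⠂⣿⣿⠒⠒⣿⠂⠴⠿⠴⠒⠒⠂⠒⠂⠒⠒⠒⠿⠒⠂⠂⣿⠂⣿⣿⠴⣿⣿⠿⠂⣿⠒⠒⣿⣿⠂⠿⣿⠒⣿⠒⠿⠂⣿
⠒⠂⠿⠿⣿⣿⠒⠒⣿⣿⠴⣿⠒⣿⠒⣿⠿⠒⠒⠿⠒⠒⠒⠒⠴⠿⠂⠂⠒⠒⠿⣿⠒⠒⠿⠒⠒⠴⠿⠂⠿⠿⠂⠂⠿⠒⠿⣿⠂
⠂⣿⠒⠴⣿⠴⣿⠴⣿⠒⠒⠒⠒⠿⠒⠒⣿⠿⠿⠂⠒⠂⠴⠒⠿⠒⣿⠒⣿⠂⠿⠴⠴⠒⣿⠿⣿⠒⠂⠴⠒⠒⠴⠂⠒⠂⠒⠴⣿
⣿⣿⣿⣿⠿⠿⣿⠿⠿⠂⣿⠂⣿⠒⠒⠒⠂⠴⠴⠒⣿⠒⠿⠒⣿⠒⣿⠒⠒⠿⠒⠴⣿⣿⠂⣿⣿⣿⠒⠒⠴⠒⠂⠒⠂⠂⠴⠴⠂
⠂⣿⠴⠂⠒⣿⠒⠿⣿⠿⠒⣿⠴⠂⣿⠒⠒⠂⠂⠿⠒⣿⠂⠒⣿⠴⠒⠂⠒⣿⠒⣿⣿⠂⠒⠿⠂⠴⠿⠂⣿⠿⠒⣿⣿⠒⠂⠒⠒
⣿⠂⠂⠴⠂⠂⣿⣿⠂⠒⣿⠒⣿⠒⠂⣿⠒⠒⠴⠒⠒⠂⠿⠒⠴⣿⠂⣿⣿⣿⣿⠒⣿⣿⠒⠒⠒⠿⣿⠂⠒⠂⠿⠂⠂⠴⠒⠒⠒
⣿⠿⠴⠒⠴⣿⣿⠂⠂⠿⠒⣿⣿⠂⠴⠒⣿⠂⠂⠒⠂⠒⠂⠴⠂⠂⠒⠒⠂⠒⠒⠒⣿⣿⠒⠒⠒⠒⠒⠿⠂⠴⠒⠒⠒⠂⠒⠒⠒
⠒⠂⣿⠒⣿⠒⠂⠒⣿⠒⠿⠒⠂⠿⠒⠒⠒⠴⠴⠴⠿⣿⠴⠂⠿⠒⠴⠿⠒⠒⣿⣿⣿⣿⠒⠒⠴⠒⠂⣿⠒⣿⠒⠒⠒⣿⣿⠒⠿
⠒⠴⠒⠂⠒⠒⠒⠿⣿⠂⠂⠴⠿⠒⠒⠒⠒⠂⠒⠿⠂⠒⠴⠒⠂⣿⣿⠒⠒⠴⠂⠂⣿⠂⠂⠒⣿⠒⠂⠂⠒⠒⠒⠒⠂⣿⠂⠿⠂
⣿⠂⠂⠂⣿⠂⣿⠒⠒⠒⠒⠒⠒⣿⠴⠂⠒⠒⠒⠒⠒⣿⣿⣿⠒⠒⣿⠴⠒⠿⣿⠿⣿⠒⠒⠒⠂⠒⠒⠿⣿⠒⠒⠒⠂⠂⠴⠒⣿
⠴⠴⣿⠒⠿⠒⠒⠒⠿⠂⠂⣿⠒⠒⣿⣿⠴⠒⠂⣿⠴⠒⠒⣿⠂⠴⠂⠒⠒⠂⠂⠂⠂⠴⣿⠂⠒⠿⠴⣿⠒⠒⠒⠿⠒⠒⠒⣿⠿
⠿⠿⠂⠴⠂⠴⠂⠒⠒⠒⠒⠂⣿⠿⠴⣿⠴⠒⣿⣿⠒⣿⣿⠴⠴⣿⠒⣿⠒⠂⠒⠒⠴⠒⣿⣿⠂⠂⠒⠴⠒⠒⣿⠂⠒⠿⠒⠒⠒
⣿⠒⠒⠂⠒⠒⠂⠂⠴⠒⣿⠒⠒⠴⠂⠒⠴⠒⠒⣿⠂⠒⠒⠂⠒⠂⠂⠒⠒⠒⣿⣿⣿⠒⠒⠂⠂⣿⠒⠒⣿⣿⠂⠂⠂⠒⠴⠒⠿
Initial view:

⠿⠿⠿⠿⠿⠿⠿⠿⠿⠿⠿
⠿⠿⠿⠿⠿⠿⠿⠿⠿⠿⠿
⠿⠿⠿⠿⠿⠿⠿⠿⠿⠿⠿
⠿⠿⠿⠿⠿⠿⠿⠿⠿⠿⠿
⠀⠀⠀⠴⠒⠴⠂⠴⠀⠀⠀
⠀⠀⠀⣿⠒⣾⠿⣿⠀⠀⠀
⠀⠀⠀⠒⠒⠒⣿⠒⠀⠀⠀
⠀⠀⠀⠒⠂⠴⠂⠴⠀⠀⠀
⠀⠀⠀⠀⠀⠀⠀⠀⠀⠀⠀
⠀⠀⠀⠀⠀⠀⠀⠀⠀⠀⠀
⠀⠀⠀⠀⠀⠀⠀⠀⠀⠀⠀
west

⠿⠿⠿⠿⠿⠿⠿⠿⠿⠿⠿
⠿⠿⠿⠿⠿⠿⠿⠿⠿⠿⠿
⠿⠿⠿⠿⠿⠿⠿⠿⠿⠿⠿
⠿⠿⠿⠿⠿⠿⠿⠿⠿⠿⠿
⠀⠀⠀⠂⠴⠒⠴⠂⠴⠀⠀
⠀⠀⠀⠒⣿⣾⠒⠿⣿⠀⠀
⠀⠀⠀⠂⠒⠒⠒⣿⠒⠀⠀
⠀⠀⠀⠒⠒⠂⠴⠂⠴⠀⠀
⠀⠀⠀⠀⠀⠀⠀⠀⠀⠀⠀
⠀⠀⠀⠀⠀⠀⠀⠀⠀⠀⠀
⠀⠀⠀⠀⠀⠀⠀⠀⠀⠀⠀

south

⠿⠿⠿⠿⠿⠿⠿⠿⠿⠿⠿
⠿⠿⠿⠿⠿⠿⠿⠿⠿⠿⠿
⠿⠿⠿⠿⠿⠿⠿⠿⠿⠿⠿
⠀⠀⠀⠂⠴⠒⠴⠂⠴⠀⠀
⠀⠀⠀⠒⣿⠒⠒⠿⣿⠀⠀
⠀⠀⠀⠂⠒⣾⠒⣿⠒⠀⠀
⠀⠀⠀⠒⠒⠂⠴⠂⠴⠀⠀
⠀⠀⠀⣿⠒⠴⣿⠂⠀⠀⠀
⠀⠀⠀⠀⠀⠀⠀⠀⠀⠀⠀
⠀⠀⠀⠀⠀⠀⠀⠀⠀⠀⠀
⠀⠀⠀⠀⠀⠀⠀⠀⠀⠀⠀

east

⠿⠿⠿⠿⠿⠿⠿⠿⠿⠿⠿
⠿⠿⠿⠿⠿⠿⠿⠿⠿⠿⠿
⠿⠿⠿⠿⠿⠿⠿⠿⠿⠿⠿
⠀⠀⠂⠴⠒⠴⠂⠴⠀⠀⠀
⠀⠀⠒⣿⠒⠒⠿⣿⠀⠀⠀
⠀⠀⠂⠒⠒⣾⣿⠒⠀⠀⠀
⠀⠀⠒⠒⠂⠴⠂⠴⠀⠀⠀
⠀⠀⣿⠒⠴⣿⠂⠒⠀⠀⠀
⠀⠀⠀⠀⠀⠀⠀⠀⠀⠀⠀
⠀⠀⠀⠀⠀⠀⠀⠀⠀⠀⠀
⠀⠀⠀⠀⠀⠀⠀⠀⠀⠀⠀

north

⠿⠿⠿⠿⠿⠿⠿⠿⠿⠿⠿
⠿⠿⠿⠿⠿⠿⠿⠿⠿⠿⠿
⠿⠿⠿⠿⠿⠿⠿⠿⠿⠿⠿
⠿⠿⠿⠿⠿⠿⠿⠿⠿⠿⠿
⠀⠀⠂⠴⠒⠴⠂⠴⠀⠀⠀
⠀⠀⠒⣿⠒⣾⠿⣿⠀⠀⠀
⠀⠀⠂⠒⠒⠒⣿⠒⠀⠀⠀
⠀⠀⠒⠒⠂⠴⠂⠴⠀⠀⠀
⠀⠀⣿⠒⠴⣿⠂⠒⠀⠀⠀
⠀⠀⠀⠀⠀⠀⠀⠀⠀⠀⠀
⠀⠀⠀⠀⠀⠀⠀⠀⠀⠀⠀

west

⠿⠿⠿⠿⠿⠿⠿⠿⠿⠿⠿
⠿⠿⠿⠿⠿⠿⠿⠿⠿⠿⠿
⠿⠿⠿⠿⠿⠿⠿⠿⠿⠿⠿
⠿⠿⠿⠿⠿⠿⠿⠿⠿⠿⠿
⠀⠀⠀⠂⠴⠒⠴⠂⠴⠀⠀
⠀⠀⠀⠒⣿⣾⠒⠿⣿⠀⠀
⠀⠀⠀⠂⠒⠒⠒⣿⠒⠀⠀
⠀⠀⠀⠒⠒⠂⠴⠂⠴⠀⠀
⠀⠀⠀⣿⠒⠴⣿⠂⠒⠀⠀
⠀⠀⠀⠀⠀⠀⠀⠀⠀⠀⠀
⠀⠀⠀⠀⠀⠀⠀⠀⠀⠀⠀

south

⠿⠿⠿⠿⠿⠿⠿⠿⠿⠿⠿
⠿⠿⠿⠿⠿⠿⠿⠿⠿⠿⠿
⠿⠿⠿⠿⠿⠿⠿⠿⠿⠿⠿
⠀⠀⠀⠂⠴⠒⠴⠂⠴⠀⠀
⠀⠀⠀⠒⣿⠒⠒⠿⣿⠀⠀
⠀⠀⠀⠂⠒⣾⠒⣿⠒⠀⠀
⠀⠀⠀⠒⠒⠂⠴⠂⠴⠀⠀
⠀⠀⠀⣿⠒⠴⣿⠂⠒⠀⠀
⠀⠀⠀⠀⠀⠀⠀⠀⠀⠀⠀
⠀⠀⠀⠀⠀⠀⠀⠀⠀⠀⠀
⠀⠀⠀⠀⠀⠀⠀⠀⠀⠀⠀

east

⠿⠿⠿⠿⠿⠿⠿⠿⠿⠿⠿
⠿⠿⠿⠿⠿⠿⠿⠿⠿⠿⠿
⠿⠿⠿⠿⠿⠿⠿⠿⠿⠿⠿
⠀⠀⠂⠴⠒⠴⠂⠴⠀⠀⠀
⠀⠀⠒⣿⠒⠒⠿⣿⠀⠀⠀
⠀⠀⠂⠒⠒⣾⣿⠒⠀⠀⠀
⠀⠀⠒⠒⠂⠴⠂⠴⠀⠀⠀
⠀⠀⣿⠒⠴⣿⠂⠒⠀⠀⠀
⠀⠀⠀⠀⠀⠀⠀⠀⠀⠀⠀
⠀⠀⠀⠀⠀⠀⠀⠀⠀⠀⠀
⠀⠀⠀⠀⠀⠀⠀⠀⠀⠀⠀

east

⠿⠿⠿⠿⠿⠿⠿⠿⠿⠿⠿
⠿⠿⠿⠿⠿⠿⠿⠿⠿⠿⠿
⠿⠿⠿⠿⠿⠿⠿⠿⠿⠿⠿
⠀⠂⠴⠒⠴⠂⠴⣿⠀⠀⠀
⠀⠒⣿⠒⠒⠿⣿⠒⠀⠀⠀
⠀⠂⠒⠒⠒⣾⠒⠿⠀⠀⠀
⠀⠒⠒⠂⠴⠂⠴⠂⠀⠀⠀
⠀⣿⠒⠴⣿⠂⠒⠒⠀⠀⠀
⠀⠀⠀⠀⠀⠀⠀⠀⠀⠀⠀
⠀⠀⠀⠀⠀⠀⠀⠀⠀⠀⠀
⠀⠀⠀⠀⠀⠀⠀⠀⠀⠀⠀

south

⠿⠿⠿⠿⠿⠿⠿⠿⠿⠿⠿
⠿⠿⠿⠿⠿⠿⠿⠿⠿⠿⠿
⠀⠂⠴⠒⠴⠂⠴⣿⠀⠀⠀
⠀⠒⣿⠒⠒⠿⣿⠒⠀⠀⠀
⠀⠂⠒⠒⠒⣿⠒⠿⠀⠀⠀
⠀⠒⠒⠂⠴⣾⠴⠂⠀⠀⠀
⠀⣿⠒⠴⣿⠂⠒⠒⠀⠀⠀
⠀⠀⠀⠒⠒⠒⠒⠒⠀⠀⠀
⠀⠀⠀⠀⠀⠀⠀⠀⠀⠀⠀
⠀⠀⠀⠀⠀⠀⠀⠀⠀⠀⠀
⠀⠀⠀⠀⠀⠀⠀⠀⠀⠀⠀

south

⠿⠿⠿⠿⠿⠿⠿⠿⠿⠿⠿
⠀⠂⠴⠒⠴⠂⠴⣿⠀⠀⠀
⠀⠒⣿⠒⠒⠿⣿⠒⠀⠀⠀
⠀⠂⠒⠒⠒⣿⠒⠿⠀⠀⠀
⠀⠒⠒⠂⠴⠂⠴⠂⠀⠀⠀
⠀⣿⠒⠴⣿⣾⠒⠒⠀⠀⠀
⠀⠀⠀⠒⠒⠒⠒⠒⠀⠀⠀
⠀⠀⠀⠂⠿⠿⣿⠒⠀⠀⠀
⠀⠀⠀⠀⠀⠀⠀⠀⠀⠀⠀
⠀⠀⠀⠀⠀⠀⠀⠀⠀⠀⠀
⠀⠀⠀⠀⠀⠀⠀⠀⠀⠀⠀

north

⠿⠿⠿⠿⠿⠿⠿⠿⠿⠿⠿
⠿⠿⠿⠿⠿⠿⠿⠿⠿⠿⠿
⠀⠂⠴⠒⠴⠂⠴⣿⠀⠀⠀
⠀⠒⣿⠒⠒⠿⣿⠒⠀⠀⠀
⠀⠂⠒⠒⠒⣿⠒⠿⠀⠀⠀
⠀⠒⠒⠂⠴⣾⠴⠂⠀⠀⠀
⠀⣿⠒⠴⣿⠂⠒⠒⠀⠀⠀
⠀⠀⠀⠒⠒⠒⠒⠒⠀⠀⠀
⠀⠀⠀⠂⠿⠿⣿⠒⠀⠀⠀
⠀⠀⠀⠀⠀⠀⠀⠀⠀⠀⠀
⠀⠀⠀⠀⠀⠀⠀⠀⠀⠀⠀

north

⠿⠿⠿⠿⠿⠿⠿⠿⠿⠿⠿
⠿⠿⠿⠿⠿⠿⠿⠿⠿⠿⠿
⠿⠿⠿⠿⠿⠿⠿⠿⠿⠿⠿
⠀⠂⠴⠒⠴⠂⠴⣿⠀⠀⠀
⠀⠒⣿⠒⠒⠿⣿⠒⠀⠀⠀
⠀⠂⠒⠒⠒⣾⠒⠿⠀⠀⠀
⠀⠒⠒⠂⠴⠂⠴⠂⠀⠀⠀
⠀⣿⠒⠴⣿⠂⠒⠒⠀⠀⠀
⠀⠀⠀⠒⠒⠒⠒⠒⠀⠀⠀
⠀⠀⠀⠂⠿⠿⣿⠒⠀⠀⠀
⠀⠀⠀⠀⠀⠀⠀⠀⠀⠀⠀

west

⠿⠿⠿⠿⠿⠿⠿⠿⠿⠿⠿
⠿⠿⠿⠿⠿⠿⠿⠿⠿⠿⠿
⠿⠿⠿⠿⠿⠿⠿⠿⠿⠿⠿
⠀⠀⠂⠴⠒⠴⠂⠴⣿⠀⠀
⠀⠀⠒⣿⠒⠒⠿⣿⠒⠀⠀
⠀⠀⠂⠒⠒⣾⣿⠒⠿⠀⠀
⠀⠀⠒⠒⠂⠴⠂⠴⠂⠀⠀
⠀⠀⣿⠒⠴⣿⠂⠒⠒⠀⠀
⠀⠀⠀⠀⠒⠒⠒⠒⠒⠀⠀
⠀⠀⠀⠀⠂⠿⠿⣿⠒⠀⠀
⠀⠀⠀⠀⠀⠀⠀⠀⠀⠀⠀

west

⠿⠿⠿⠿⠿⠿⠿⠿⠿⠿⠿
⠿⠿⠿⠿⠿⠿⠿⠿⠿⠿⠿
⠿⠿⠿⠿⠿⠿⠿⠿⠿⠿⠿
⠀⠀⠀⠂⠴⠒⠴⠂⠴⣿⠀
⠀⠀⠀⠒⣿⠒⠒⠿⣿⠒⠀
⠀⠀⠀⠂⠒⣾⠒⣿⠒⠿⠀
⠀⠀⠀⠒⠒⠂⠴⠂⠴⠂⠀
⠀⠀⠀⣿⠒⠴⣿⠂⠒⠒⠀
⠀⠀⠀⠀⠀⠒⠒⠒⠒⠒⠀
⠀⠀⠀⠀⠀⠂⠿⠿⣿⠒⠀
⠀⠀⠀⠀⠀⠀⠀⠀⠀⠀⠀

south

⠿⠿⠿⠿⠿⠿⠿⠿⠿⠿⠿
⠿⠿⠿⠿⠿⠿⠿⠿⠿⠿⠿
⠀⠀⠀⠂⠴⠒⠴⠂⠴⣿⠀
⠀⠀⠀⠒⣿⠒⠒⠿⣿⠒⠀
⠀⠀⠀⠂⠒⠒⠒⣿⠒⠿⠀
⠀⠀⠀⠒⠒⣾⠴⠂⠴⠂⠀
⠀⠀⠀⣿⠒⠴⣿⠂⠒⠒⠀
⠀⠀⠀⠿⠂⠒⠒⠒⠒⠒⠀
⠀⠀⠀⠀⠀⠂⠿⠿⣿⠒⠀
⠀⠀⠀⠀⠀⠀⠀⠀⠀⠀⠀
⠀⠀⠀⠀⠀⠀⠀⠀⠀⠀⠀

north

⠿⠿⠿⠿⠿⠿⠿⠿⠿⠿⠿
⠿⠿⠿⠿⠿⠿⠿⠿⠿⠿⠿
⠿⠿⠿⠿⠿⠿⠿⠿⠿⠿⠿
⠀⠀⠀⠂⠴⠒⠴⠂⠴⣿⠀
⠀⠀⠀⠒⣿⠒⠒⠿⣿⠒⠀
⠀⠀⠀⠂⠒⣾⠒⣿⠒⠿⠀
⠀⠀⠀⠒⠒⠂⠴⠂⠴⠂⠀
⠀⠀⠀⣿⠒⠴⣿⠂⠒⠒⠀
⠀⠀⠀⠿⠂⠒⠒⠒⠒⠒⠀
⠀⠀⠀⠀⠀⠂⠿⠿⣿⠒⠀
⠀⠀⠀⠀⠀⠀⠀⠀⠀⠀⠀

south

⠿⠿⠿⠿⠿⠿⠿⠿⠿⠿⠿
⠿⠿⠿⠿⠿⠿⠿⠿⠿⠿⠿
⠀⠀⠀⠂⠴⠒⠴⠂⠴⣿⠀
⠀⠀⠀⠒⣿⠒⠒⠿⣿⠒⠀
⠀⠀⠀⠂⠒⠒⠒⣿⠒⠿⠀
⠀⠀⠀⠒⠒⣾⠴⠂⠴⠂⠀
⠀⠀⠀⣿⠒⠴⣿⠂⠒⠒⠀
⠀⠀⠀⠿⠂⠒⠒⠒⠒⠒⠀
⠀⠀⠀⠀⠀⠂⠿⠿⣿⠒⠀
⠀⠀⠀⠀⠀⠀⠀⠀⠀⠀⠀
⠀⠀⠀⠀⠀⠀⠀⠀⠀⠀⠀

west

⠿⠿⠿⠿⠿⠿⠿⠿⠿⠿⠿
⠿⠿⠿⠿⠿⠿⠿⠿⠿⠿⠿
⠀⠀⠀⠀⠂⠴⠒⠴⠂⠴⣿
⠀⠀⠀⠒⠒⣿⠒⠒⠿⣿⠒
⠀⠀⠀⠂⠂⠒⠒⠒⣿⠒⠿
⠀⠀⠀⠿⠒⣾⠂⠴⠂⠴⠂
⠀⠀⠀⠒⣿⠒⠴⣿⠂⠒⠒
⠀⠀⠀⠿⠿⠂⠒⠒⠒⠒⠒
⠀⠀⠀⠀⠀⠀⠂⠿⠿⣿⠒
⠀⠀⠀⠀⠀⠀⠀⠀⠀⠀⠀
⠀⠀⠀⠀⠀⠀⠀⠀⠀⠀⠀

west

⠿⠿⠿⠿⠿⠿⠿⠿⠿⠿⠿
⠿⠿⠿⠿⠿⠿⠿⠿⠿⠿⠿
⠀⠀⠀⠀⠀⠂⠴⠒⠴⠂⠴
⠀⠀⠀⠒⠒⠒⣿⠒⠒⠿⣿
⠀⠀⠀⠴⠂⠂⠒⠒⠒⣿⠒
⠀⠀⠀⠒⠿⣾⠒⠂⠴⠂⠴
⠀⠀⠀⠒⠒⣿⠒⠴⣿⠂⠒
⠀⠀⠀⠂⠿⠿⠂⠒⠒⠒⠒
⠀⠀⠀⠀⠀⠀⠀⠂⠿⠿⣿
⠀⠀⠀⠀⠀⠀⠀⠀⠀⠀⠀
⠀⠀⠀⠀⠀⠀⠀⠀⠀⠀⠀

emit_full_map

⠀⠀⠂⠴⠒⠴⠂⠴⣿
⠒⠒⠒⣿⠒⠒⠿⣿⠒
⠴⠂⠂⠒⠒⠒⣿⠒⠿
⠒⠿⣾⠒⠂⠴⠂⠴⠂
⠒⠒⣿⠒⠴⣿⠂⠒⠒
⠂⠿⠿⠂⠒⠒⠒⠒⠒
⠀⠀⠀⠀⠂⠿⠿⣿⠒

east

⠿⠿⠿⠿⠿⠿⠿⠿⠿⠿⠿
⠿⠿⠿⠿⠿⠿⠿⠿⠿⠿⠿
⠀⠀⠀⠀⠂⠴⠒⠴⠂⠴⣿
⠀⠀⠒⠒⠒⣿⠒⠒⠿⣿⠒
⠀⠀⠴⠂⠂⠒⠒⠒⣿⠒⠿
⠀⠀⠒⠿⠒⣾⠂⠴⠂⠴⠂
⠀⠀⠒⠒⣿⠒⠴⣿⠂⠒⠒
⠀⠀⠂⠿⠿⠂⠒⠒⠒⠒⠒
⠀⠀⠀⠀⠀⠀⠂⠿⠿⣿⠒
⠀⠀⠀⠀⠀⠀⠀⠀⠀⠀⠀
⠀⠀⠀⠀⠀⠀⠀⠀⠀⠀⠀

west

⠿⠿⠿⠿⠿⠿⠿⠿⠿⠿⠿
⠿⠿⠿⠿⠿⠿⠿⠿⠿⠿⠿
⠀⠀⠀⠀⠀⠂⠴⠒⠴⠂⠴
⠀⠀⠀⠒⠒⠒⣿⠒⠒⠿⣿
⠀⠀⠀⠴⠂⠂⠒⠒⠒⣿⠒
⠀⠀⠀⠒⠿⣾⠒⠂⠴⠂⠴
⠀⠀⠀⠒⠒⣿⠒⠴⣿⠂⠒
⠀⠀⠀⠂⠿⠿⠂⠒⠒⠒⠒
⠀⠀⠀⠀⠀⠀⠀⠂⠿⠿⣿
⠀⠀⠀⠀⠀⠀⠀⠀⠀⠀⠀
⠀⠀⠀⠀⠀⠀⠀⠀⠀⠀⠀

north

⠿⠿⠿⠿⠿⠿⠿⠿⠿⠿⠿
⠿⠿⠿⠿⠿⠿⠿⠿⠿⠿⠿
⠿⠿⠿⠿⠿⠿⠿⠿⠿⠿⠿
⠀⠀⠀⠿⠴⠂⠴⠒⠴⠂⠴
⠀⠀⠀⠒⠒⠒⣿⠒⠒⠿⣿
⠀⠀⠀⠴⠂⣾⠒⠒⠒⣿⠒
⠀⠀⠀⠒⠿⠒⠒⠂⠴⠂⠴
⠀⠀⠀⠒⠒⣿⠒⠴⣿⠂⠒
⠀⠀⠀⠂⠿⠿⠂⠒⠒⠒⠒
⠀⠀⠀⠀⠀⠀⠀⠂⠿⠿⣿
⠀⠀⠀⠀⠀⠀⠀⠀⠀⠀⠀

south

⠿⠿⠿⠿⠿⠿⠿⠿⠿⠿⠿
⠿⠿⠿⠿⠿⠿⠿⠿⠿⠿⠿
⠀⠀⠀⠿⠴⠂⠴⠒⠴⠂⠴
⠀⠀⠀⠒⠒⠒⣿⠒⠒⠿⣿
⠀⠀⠀⠴⠂⠂⠒⠒⠒⣿⠒
⠀⠀⠀⠒⠿⣾⠒⠂⠴⠂⠴
⠀⠀⠀⠒⠒⣿⠒⠴⣿⠂⠒
⠀⠀⠀⠂⠿⠿⠂⠒⠒⠒⠒
⠀⠀⠀⠀⠀⠀⠀⠂⠿⠿⣿
⠀⠀⠀⠀⠀⠀⠀⠀⠀⠀⠀
⠀⠀⠀⠀⠀⠀⠀⠀⠀⠀⠀

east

⠿⠿⠿⠿⠿⠿⠿⠿⠿⠿⠿
⠿⠿⠿⠿⠿⠿⠿⠿⠿⠿⠿
⠀⠀⠿⠴⠂⠴⠒⠴⠂⠴⣿
⠀⠀⠒⠒⠒⣿⠒⠒⠿⣿⠒
⠀⠀⠴⠂⠂⠒⠒⠒⣿⠒⠿
⠀⠀⠒⠿⠒⣾⠂⠴⠂⠴⠂
⠀⠀⠒⠒⣿⠒⠴⣿⠂⠒⠒
⠀⠀⠂⠿⠿⠂⠒⠒⠒⠒⠒
⠀⠀⠀⠀⠀⠀⠂⠿⠿⣿⠒
⠀⠀⠀⠀⠀⠀⠀⠀⠀⠀⠀
⠀⠀⠀⠀⠀⠀⠀⠀⠀⠀⠀

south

⠿⠿⠿⠿⠿⠿⠿⠿⠿⠿⠿
⠀⠀⠿⠴⠂⠴⠒⠴⠂⠴⣿
⠀⠀⠒⠒⠒⣿⠒⠒⠿⣿⠒
⠀⠀⠴⠂⠂⠒⠒⠒⣿⠒⠿
⠀⠀⠒⠿⠒⠒⠂⠴⠂⠴⠂
⠀⠀⠒⠒⣿⣾⠴⣿⠂⠒⠒
⠀⠀⠂⠿⠿⠂⠒⠒⠒⠒⠒
⠀⠀⠀⣿⠂⠒⠂⠿⠿⣿⠒
⠀⠀⠀⠀⠀⠀⠀⠀⠀⠀⠀
⠀⠀⠀⠀⠀⠀⠀⠀⠀⠀⠀
⠀⠀⠀⠀⠀⠀⠀⠀⠀⠀⠀

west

⠿⠿⠿⠿⠿⠿⠿⠿⠿⠿⠿
⠀⠀⠀⠿⠴⠂⠴⠒⠴⠂⠴
⠀⠀⠀⠒⠒⠒⣿⠒⠒⠿⣿
⠀⠀⠀⠴⠂⠂⠒⠒⠒⣿⠒
⠀⠀⠀⠒⠿⠒⠒⠂⠴⠂⠴
⠀⠀⠀⠒⠒⣾⠒⠴⣿⠂⠒
⠀⠀⠀⠂⠿⠿⠂⠒⠒⠒⠒
⠀⠀⠀⣿⣿⠂⠒⠂⠿⠿⣿
⠀⠀⠀⠀⠀⠀⠀⠀⠀⠀⠀
⠀⠀⠀⠀⠀⠀⠀⠀⠀⠀⠀
⠀⠀⠀⠀⠀⠀⠀⠀⠀⠀⠀

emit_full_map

⠿⠴⠂⠴⠒⠴⠂⠴⣿
⠒⠒⠒⣿⠒⠒⠿⣿⠒
⠴⠂⠂⠒⠒⠒⣿⠒⠿
⠒⠿⠒⠒⠂⠴⠂⠴⠂
⠒⠒⣾⠒⠴⣿⠂⠒⠒
⠂⠿⠿⠂⠒⠒⠒⠒⠒
⣿⣿⠂⠒⠂⠿⠿⣿⠒
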